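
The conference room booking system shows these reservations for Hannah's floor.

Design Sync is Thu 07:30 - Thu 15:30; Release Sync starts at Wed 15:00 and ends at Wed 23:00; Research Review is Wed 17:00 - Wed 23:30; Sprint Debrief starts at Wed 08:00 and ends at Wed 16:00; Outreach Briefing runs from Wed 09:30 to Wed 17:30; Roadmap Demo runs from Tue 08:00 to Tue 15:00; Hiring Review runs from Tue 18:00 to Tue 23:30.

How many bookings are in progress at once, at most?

Walk through starts and ends in time order (an end at T is processed before a start at T):
Tue 08:00 start Roadmap Demo → 1
Tue 15:00 end Roadmap Demo → 0
Tue 18:00 start Hiring Review → 1
Tue 23:30 end Hiring Review → 0
Wed 08:00 start Sprint Debrief → 1
Wed 09:30 start Outreach Briefing → 2
Wed 15:00 start Release Sync → 3
Wed 16:00 end Sprint Debrief → 2
Wed 17:00 start Research Review → 3
Wed 17:30 end Outreach Briefing → 2
Wed 23:00 end Release Sync → 1
Wed 23:30 end Research Review → 0
Thu 07:30 start Design Sync → 1
Thu 15:30 end Design Sync → 0
Peak is 3, at Wed 15:00 (Outreach Briefing, Release Sync, Sprint Debrief).

3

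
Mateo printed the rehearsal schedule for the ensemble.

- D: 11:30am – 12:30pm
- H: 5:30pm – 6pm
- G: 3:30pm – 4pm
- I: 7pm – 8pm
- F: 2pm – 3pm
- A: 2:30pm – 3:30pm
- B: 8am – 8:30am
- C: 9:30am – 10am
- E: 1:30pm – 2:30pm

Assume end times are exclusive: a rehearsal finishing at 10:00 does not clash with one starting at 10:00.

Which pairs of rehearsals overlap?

A & F, E & F

Sorted by start: B, C, D, E, F, A, G, H, I.
C starts after B ends — done with B.
D starts after C ends — done with C.
E starts after D ends — done with D.
F starts before E ends → E and F overlap.
A starts exactly when E ends (back-to-back, no overlap) — done with E.
A starts before F ends → F and A overlap.
G starts after F ends — done with F.
G starts exactly when A ends (back-to-back, no overlap) — done with A.
H starts after G ends — done with G.
I starts after H ends.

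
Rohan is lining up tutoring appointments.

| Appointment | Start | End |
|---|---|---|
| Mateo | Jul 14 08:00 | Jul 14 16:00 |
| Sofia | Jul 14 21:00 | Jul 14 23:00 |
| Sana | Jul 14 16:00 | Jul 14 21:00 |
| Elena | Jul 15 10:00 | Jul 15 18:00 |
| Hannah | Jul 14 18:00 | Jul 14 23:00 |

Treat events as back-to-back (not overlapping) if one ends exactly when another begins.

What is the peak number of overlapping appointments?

Sort all start/end points and keep a running count:
Jul 14 08:00 start Mateo → 1
Jul 14 16:00 end Mateo → 0
Jul 14 16:00 start Sana → 1
Jul 14 18:00 start Hannah → 2
Jul 14 21:00 end Sana → 1
Jul 14 21:00 start Sofia → 2
Jul 14 23:00 end Hannah → 1
Jul 14 23:00 end Sofia → 0
Jul 15 10:00 start Elena → 1
Jul 15 18:00 end Elena → 0
Peak is 2, at Jul 14 18:00 (Hannah, Sana).

2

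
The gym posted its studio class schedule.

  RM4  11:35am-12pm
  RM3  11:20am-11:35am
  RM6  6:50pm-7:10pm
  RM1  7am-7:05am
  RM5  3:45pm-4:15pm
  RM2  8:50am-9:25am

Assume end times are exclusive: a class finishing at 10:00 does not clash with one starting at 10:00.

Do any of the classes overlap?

Check each pair: they overlap iff neither finishes before the other starts.
Sorted by start: RM1, RM2, RM3, RM4, RM5, RM6.
RM2 starts after RM1 ends, so RM1 has no further overlaps.
RM3 starts after RM2 ends, so RM2 has no further overlaps.
RM4 starts exactly when RM3 ends (back-to-back, no overlap), so RM3 has no further overlaps.
RM5 starts after RM4 ends, so RM4 has no further overlaps.
RM6 starts after RM5 ends.
Every pair is clear; the schedule has no overlaps.

No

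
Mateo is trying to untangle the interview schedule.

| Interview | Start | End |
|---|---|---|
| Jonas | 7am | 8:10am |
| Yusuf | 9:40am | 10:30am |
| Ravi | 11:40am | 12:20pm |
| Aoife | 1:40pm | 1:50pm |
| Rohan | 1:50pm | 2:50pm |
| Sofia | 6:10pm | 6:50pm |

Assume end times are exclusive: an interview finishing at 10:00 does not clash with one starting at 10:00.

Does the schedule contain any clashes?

Sorted by start: Jonas, Yusuf, Ravi, Aoife, Rohan, Sofia.
Yusuf starts after Jonas ends; Jonas is clear from here.
Ravi starts after Yusuf ends; Yusuf is clear from here.
Aoife starts after Ravi ends; Ravi is clear from here.
Rohan starts exactly when Aoife ends (back-to-back, no overlap); Aoife is clear from here.
Sofia starts after Rohan ends.
Every pair is clear; the schedule has no overlaps.

No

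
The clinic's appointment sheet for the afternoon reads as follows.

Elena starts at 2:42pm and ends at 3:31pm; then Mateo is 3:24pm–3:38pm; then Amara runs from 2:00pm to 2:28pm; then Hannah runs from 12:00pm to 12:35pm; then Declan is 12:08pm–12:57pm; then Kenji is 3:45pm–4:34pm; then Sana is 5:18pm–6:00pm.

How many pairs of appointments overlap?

2

Check each pair: they overlap iff neither finishes before the other starts.
Sorted by start: Hannah, Declan, Amara, Elena, Mateo, Kenji, Sana.
Declan starts before Hannah ends → Hannah and Declan overlap.
Amara starts after Hannah ends; Hannah is clear from here.
Amara starts after Declan ends; Declan is clear from here.
Elena starts after Amara ends; Amara is clear from here.
Mateo starts before Elena ends → Elena and Mateo overlap.
Kenji starts after Elena ends; Elena is clear from here.
Kenji starts after Mateo ends; Mateo is clear from here.
Sana starts after Kenji ends.
Overlapping pairs: Declan & Hannah, Elena & Mateo — 2 in total.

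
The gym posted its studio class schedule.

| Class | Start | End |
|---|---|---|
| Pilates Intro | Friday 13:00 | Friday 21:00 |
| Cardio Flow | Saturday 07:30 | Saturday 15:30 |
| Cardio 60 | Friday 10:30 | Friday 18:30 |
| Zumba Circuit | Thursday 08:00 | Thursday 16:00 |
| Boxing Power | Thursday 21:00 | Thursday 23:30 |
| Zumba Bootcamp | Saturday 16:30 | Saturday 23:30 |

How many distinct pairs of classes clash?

Sorted by start: Zumba Circuit, Boxing Power, Cardio 60, Pilates Intro, Cardio Flow, Zumba Bootcamp.
Boxing Power starts after Zumba Circuit ends, so Zumba Circuit has no further overlaps.
Cardio 60 starts after Boxing Power ends, so Boxing Power has no further overlaps.
Pilates Intro starts before Cardio 60 ends → Cardio 60 and Pilates Intro overlap.
Cardio Flow starts after Cardio 60 ends, so Cardio 60 has no further overlaps.
Cardio Flow starts after Pilates Intro ends, so Pilates Intro has no further overlaps.
Zumba Bootcamp starts after Cardio Flow ends.
Overlapping pairs: Cardio 60 & Pilates Intro — 1 in total.

1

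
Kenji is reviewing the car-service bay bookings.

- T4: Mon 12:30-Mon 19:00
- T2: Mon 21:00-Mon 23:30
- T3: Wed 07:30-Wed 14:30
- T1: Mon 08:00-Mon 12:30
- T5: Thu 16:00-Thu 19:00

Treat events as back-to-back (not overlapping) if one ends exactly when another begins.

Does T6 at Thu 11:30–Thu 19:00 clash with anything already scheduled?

Yes — it overlaps T5

T1: ends Mon 12:30 at or before T6 starts Thu 11:30 → clear.
T4: ends Mon 19:00 at or before T6 starts Thu 11:30 → clear.
T2: ends Mon 23:30 at or before T6 starts Thu 11:30 → clear.
T3: ends Wed 14:30 at or before T6 starts Thu 11:30 → clear.
T5: starts Thu 16:00 before T6 ends Thu 19:00, and ends Thu 19:00 after T6 starts Thu 11:30 → overlap.
T6 overlaps T5.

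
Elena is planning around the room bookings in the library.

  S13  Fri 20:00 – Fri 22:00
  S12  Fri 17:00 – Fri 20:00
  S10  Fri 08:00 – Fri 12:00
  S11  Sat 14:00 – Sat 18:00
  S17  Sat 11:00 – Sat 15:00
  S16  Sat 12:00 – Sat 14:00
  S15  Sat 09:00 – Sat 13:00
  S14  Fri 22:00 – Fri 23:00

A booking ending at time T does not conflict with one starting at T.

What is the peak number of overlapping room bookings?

Sweep the timeline, counting +1 at each start and −1 at each end (ends before starts at a tie):
Fri 08:00 start S10 → 1
Fri 12:00 end S10 → 0
Fri 17:00 start S12 → 1
Fri 20:00 end S12 → 0
Fri 20:00 start S13 → 1
Fri 22:00 end S13 → 0
Fri 22:00 start S14 → 1
Fri 23:00 end S14 → 0
Sat 09:00 start S15 → 1
Sat 11:00 start S17 → 2
Sat 12:00 start S16 → 3
Sat 13:00 end S15 → 2
Sat 14:00 end S16 → 1
Sat 14:00 start S11 → 2
Sat 15:00 end S17 → 1
Sat 18:00 end S11 → 0
Peak is 3, at Sat 12:00 (S15, S16, S17).

3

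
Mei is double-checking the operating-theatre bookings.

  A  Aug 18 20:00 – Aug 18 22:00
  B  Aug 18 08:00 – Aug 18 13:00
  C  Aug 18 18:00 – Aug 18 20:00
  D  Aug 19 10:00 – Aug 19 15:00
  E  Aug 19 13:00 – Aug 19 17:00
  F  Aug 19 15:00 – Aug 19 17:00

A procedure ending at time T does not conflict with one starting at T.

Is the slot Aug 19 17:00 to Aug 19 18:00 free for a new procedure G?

Yes — the slot is free

B: ends Aug 18 13:00 at or before G starts Aug 19 17:00 → clear.
C: ends Aug 18 20:00 at or before G starts Aug 19 17:00 → clear.
A: ends Aug 18 22:00 at or before G starts Aug 19 17:00 → clear.
D: ends Aug 19 15:00 at or before G starts Aug 19 17:00 → clear.
E: ends Aug 19 17:00 at or before G starts Aug 19 17:00 → clear.
F: ends Aug 19 17:00 at or before G starts Aug 19 17:00 → clear.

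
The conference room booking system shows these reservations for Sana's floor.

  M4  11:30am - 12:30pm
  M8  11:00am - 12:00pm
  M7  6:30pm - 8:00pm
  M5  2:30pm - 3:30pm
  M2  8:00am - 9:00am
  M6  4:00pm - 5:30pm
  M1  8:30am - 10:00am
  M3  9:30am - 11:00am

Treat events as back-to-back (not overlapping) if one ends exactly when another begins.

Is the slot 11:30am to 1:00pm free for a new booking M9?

No — it overlaps M4, M8

M2: ends 9:00am at or before M9 starts 11:30am → clear.
M1: ends 10:00am at or before M9 starts 11:30am → clear.
M3: ends 11:00am at or before M9 starts 11:30am → clear.
M8: starts 11:00am before M9 ends 1:00pm, and ends 12:00pm after M9 starts 11:30am → overlap.
M4: starts 11:30am before M9 ends 1:00pm, and ends 12:30pm after M9 starts 11:30am → overlap.
M5: starts 2:30pm at or after M9 ends 1:00pm → clear.
M6: starts 4:00pm at or after M9 ends 1:00pm → clear.
M7: starts 6:30pm at or after M9 ends 1:00pm → clear.
M9 overlaps M4, M8.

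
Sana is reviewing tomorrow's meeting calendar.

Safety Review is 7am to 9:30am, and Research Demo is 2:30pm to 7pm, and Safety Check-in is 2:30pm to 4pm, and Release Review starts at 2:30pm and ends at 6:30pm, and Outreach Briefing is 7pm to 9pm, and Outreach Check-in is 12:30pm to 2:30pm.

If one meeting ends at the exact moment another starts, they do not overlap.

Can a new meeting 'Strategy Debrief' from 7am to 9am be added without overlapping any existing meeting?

No — it overlaps Safety Review

Safety Review: starts 7am before Strategy Debrief ends 9am, and ends 9:30am after Strategy Debrief starts 7am → overlap.
Outreach Check-in: starts 12:30pm at or after Strategy Debrief ends 9am → clear.
Research Demo: starts 2:30pm at or after Strategy Debrief ends 9am → clear.
Safety Check-in: starts 2:30pm at or after Strategy Debrief ends 9am → clear.
Release Review: starts 2:30pm at or after Strategy Debrief ends 9am → clear.
Outreach Briefing: starts 7pm at or after Strategy Debrief ends 9am → clear.
Strategy Debrief overlaps Safety Review.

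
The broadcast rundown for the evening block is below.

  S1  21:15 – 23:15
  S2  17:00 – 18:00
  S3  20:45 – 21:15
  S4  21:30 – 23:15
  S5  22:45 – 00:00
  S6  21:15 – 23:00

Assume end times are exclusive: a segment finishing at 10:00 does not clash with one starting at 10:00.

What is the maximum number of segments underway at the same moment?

4

Sort all start/end points and keep a running count:
17:00 start S2 → 1
18:00 end S2 → 0
20:45 start S3 → 1
21:15 end S3 → 0
21:15 start S1 → 1
21:15 start S6 → 2
21:30 start S4 → 3
22:45 start S5 → 4
23:00 end S6 → 3
23:15 end S1 → 2
23:15 end S4 → 1
00:00 end S5 → 0
Peak is 4, at 22:45 (S1, S4, S5, S6).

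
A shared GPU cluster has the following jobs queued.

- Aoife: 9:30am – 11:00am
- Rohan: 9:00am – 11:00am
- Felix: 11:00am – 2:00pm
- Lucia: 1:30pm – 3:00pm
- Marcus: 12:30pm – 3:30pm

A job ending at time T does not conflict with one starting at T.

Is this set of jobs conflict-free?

No

Two intervals overlap when each starts before the other ends.
Sorted by start: Rohan, Aoife, Felix, Marcus, Lucia.
Aoife starts before Rohan ends → Rohan and Aoife overlap.
That's a conflict, so the schedule is not conflict-free.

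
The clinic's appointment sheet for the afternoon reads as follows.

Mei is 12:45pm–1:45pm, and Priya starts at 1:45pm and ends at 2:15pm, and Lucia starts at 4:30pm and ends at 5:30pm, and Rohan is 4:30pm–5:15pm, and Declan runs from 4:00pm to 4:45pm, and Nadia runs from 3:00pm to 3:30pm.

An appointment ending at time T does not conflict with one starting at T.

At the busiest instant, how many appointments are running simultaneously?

3

Sort all start/end points and keep a running count:
12:45pm start Mei → 1
1:45pm end Mei → 0
1:45pm start Priya → 1
2:15pm end Priya → 0
3:00pm start Nadia → 1
3:30pm end Nadia → 0
4:00pm start Declan → 1
4:30pm start Lucia → 2
4:30pm start Rohan → 3
4:45pm end Declan → 2
5:15pm end Rohan → 1
5:30pm end Lucia → 0
Peak is 3, at 4:30pm (Declan, Lucia, Rohan).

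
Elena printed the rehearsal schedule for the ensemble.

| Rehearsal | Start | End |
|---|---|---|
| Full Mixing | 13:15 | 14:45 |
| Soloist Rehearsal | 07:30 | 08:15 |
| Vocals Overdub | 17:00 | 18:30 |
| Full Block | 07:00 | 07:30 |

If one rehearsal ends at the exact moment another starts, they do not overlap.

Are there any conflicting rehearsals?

No

Check each pair: they overlap iff neither finishes before the other starts.
Sorted by start: Full Block, Soloist Rehearsal, Full Mixing, Vocals Overdub.
Soloist Rehearsal starts exactly when Full Block ends (back-to-back, no overlap); Full Block is clear from here.
Full Mixing starts after Soloist Rehearsal ends; Soloist Rehearsal is clear from here.
Vocals Overdub starts after Full Mixing ends.
Every pair is clear; the schedule has no overlaps.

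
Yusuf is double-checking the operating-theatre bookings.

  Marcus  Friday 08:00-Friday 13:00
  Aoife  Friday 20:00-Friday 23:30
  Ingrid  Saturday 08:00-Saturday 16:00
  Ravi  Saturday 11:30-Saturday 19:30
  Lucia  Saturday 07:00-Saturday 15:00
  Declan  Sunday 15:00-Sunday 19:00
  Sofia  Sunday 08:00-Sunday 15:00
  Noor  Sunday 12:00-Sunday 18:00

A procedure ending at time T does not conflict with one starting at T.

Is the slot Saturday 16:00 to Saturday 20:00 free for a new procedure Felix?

No — it overlaps Ravi

Marcus: ends Friday 13:00 at or before Felix starts Saturday 16:00 → clear.
Aoife: ends Friday 23:30 at or before Felix starts Saturday 16:00 → clear.
Lucia: ends Saturday 15:00 at or before Felix starts Saturday 16:00 → clear.
Ingrid: ends Saturday 16:00 at or before Felix starts Saturday 16:00 → clear.
Ravi: starts Saturday 11:30 before Felix ends Saturday 20:00, and ends Saturday 19:30 after Felix starts Saturday 16:00 → overlap.
Sofia: starts Sunday 08:00 at or after Felix ends Saturday 20:00 → clear.
Noor: starts Sunday 12:00 at or after Felix ends Saturday 20:00 → clear.
Declan: starts Sunday 15:00 at or after Felix ends Saturday 20:00 → clear.
Felix overlaps Ravi.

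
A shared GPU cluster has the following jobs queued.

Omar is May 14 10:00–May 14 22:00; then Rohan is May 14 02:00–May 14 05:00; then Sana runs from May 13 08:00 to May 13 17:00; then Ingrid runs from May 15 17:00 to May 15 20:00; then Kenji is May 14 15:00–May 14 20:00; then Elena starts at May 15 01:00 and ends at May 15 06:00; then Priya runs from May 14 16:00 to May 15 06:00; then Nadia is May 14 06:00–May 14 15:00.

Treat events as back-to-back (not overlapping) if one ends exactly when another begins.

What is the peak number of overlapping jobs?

Sweep the timeline, counting +1 at each start and −1 at each end (ends before starts at a tie):
May 13 08:00 start Sana → 1
May 13 17:00 end Sana → 0
May 14 02:00 start Rohan → 1
May 14 05:00 end Rohan → 0
May 14 06:00 start Nadia → 1
May 14 10:00 start Omar → 2
May 14 15:00 end Nadia → 1
May 14 15:00 start Kenji → 2
May 14 16:00 start Priya → 3
May 14 20:00 end Kenji → 2
May 14 22:00 end Omar → 1
May 15 01:00 start Elena → 2
May 15 06:00 end Elena → 1
May 15 06:00 end Priya → 0
May 15 17:00 start Ingrid → 1
May 15 20:00 end Ingrid → 0
Peak is 3, at May 14 16:00 (Kenji, Omar, Priya).

3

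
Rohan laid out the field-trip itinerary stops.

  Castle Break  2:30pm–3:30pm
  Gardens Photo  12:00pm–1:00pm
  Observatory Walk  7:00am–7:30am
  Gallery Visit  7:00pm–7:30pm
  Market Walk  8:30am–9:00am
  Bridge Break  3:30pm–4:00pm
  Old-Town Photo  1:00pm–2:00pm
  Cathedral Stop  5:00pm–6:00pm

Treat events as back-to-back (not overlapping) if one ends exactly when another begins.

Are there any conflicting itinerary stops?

Sorted by start: Observatory Walk, Market Walk, Gardens Photo, Old-Town Photo, Castle Break, Bridge Break, Cathedral Stop, Gallery Visit.
Market Walk starts after Observatory Walk ends, so Observatory Walk has no further overlaps.
Gardens Photo starts after Market Walk ends, so Market Walk has no further overlaps.
Old-Town Photo starts exactly when Gardens Photo ends (back-to-back, no overlap), so Gardens Photo has no further overlaps.
Castle Break starts after Old-Town Photo ends, so Old-Town Photo has no further overlaps.
Bridge Break starts exactly when Castle Break ends (back-to-back, no overlap), so Castle Break has no further overlaps.
Cathedral Stop starts after Bridge Break ends, so Bridge Break has no further overlaps.
Gallery Visit starts after Cathedral Stop ends.
Every pair is clear; the schedule has no overlaps.

No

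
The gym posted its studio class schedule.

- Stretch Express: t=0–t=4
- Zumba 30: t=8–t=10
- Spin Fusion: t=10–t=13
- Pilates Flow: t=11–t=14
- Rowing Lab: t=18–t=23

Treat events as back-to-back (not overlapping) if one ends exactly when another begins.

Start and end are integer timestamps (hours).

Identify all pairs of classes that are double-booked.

Sorted by start: Stretch Express, Zumba 30, Spin Fusion, Pilates Flow, Rowing Lab.
Zumba 30 starts after Stretch Express ends, so Stretch Express has no further overlaps.
Spin Fusion starts exactly when Zumba 30 ends (back-to-back, no overlap), so Zumba 30 has no further overlaps.
Pilates Flow starts before Spin Fusion ends → Spin Fusion and Pilates Flow overlap.
Rowing Lab starts after Spin Fusion ends.
Rowing Lab starts after Pilates Flow ends.

Pilates Flow & Spin Fusion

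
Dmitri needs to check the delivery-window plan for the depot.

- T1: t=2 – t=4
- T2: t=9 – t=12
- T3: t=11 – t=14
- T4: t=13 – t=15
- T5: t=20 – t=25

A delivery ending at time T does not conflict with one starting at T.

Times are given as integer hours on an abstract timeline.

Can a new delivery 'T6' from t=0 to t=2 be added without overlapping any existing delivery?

T1: starts t=2 at or after T6 ends t=2 → clear.
T2: starts t=9 at or after T6 ends t=2 → clear.
T3: starts t=11 at or after T6 ends t=2 → clear.
T4: starts t=13 at or after T6 ends t=2 → clear.
T5: starts t=20 at or after T6 ends t=2 → clear.

Yes — the slot is free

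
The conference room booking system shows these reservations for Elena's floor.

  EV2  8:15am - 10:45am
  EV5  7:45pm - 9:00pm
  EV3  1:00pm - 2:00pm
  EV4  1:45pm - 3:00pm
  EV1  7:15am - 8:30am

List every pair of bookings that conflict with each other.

Check each pair: they overlap iff neither finishes before the other starts.
Sorted by start: EV1, EV2, EV3, EV4, EV5.
EV2 starts before EV1 ends → EV1 and EV2 overlap.
EV3 starts after EV1 ends, so EV1 has no further overlaps.
EV3 starts after EV2 ends, so EV2 has no further overlaps.
EV4 starts before EV3 ends → EV3 and EV4 overlap.
EV5 starts after EV3 ends.
EV5 starts after EV4 ends.

EV1 & EV2, EV3 & EV4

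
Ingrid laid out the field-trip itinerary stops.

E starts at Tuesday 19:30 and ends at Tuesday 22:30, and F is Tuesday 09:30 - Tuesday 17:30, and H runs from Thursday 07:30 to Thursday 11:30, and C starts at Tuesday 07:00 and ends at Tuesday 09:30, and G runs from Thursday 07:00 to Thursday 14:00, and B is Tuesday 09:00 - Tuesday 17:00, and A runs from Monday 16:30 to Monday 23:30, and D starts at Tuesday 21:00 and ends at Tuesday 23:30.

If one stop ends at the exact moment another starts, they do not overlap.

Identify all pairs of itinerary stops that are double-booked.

Sorted by start: A, C, B, F, E, D, G, H.
C starts after A ends; A is clear from here.
B starts before C ends → C and B overlap.
F starts exactly when C ends (back-to-back, no overlap); C is clear from here.
F starts before B ends → B and F overlap.
E starts after B ends; B is clear from here.
E starts after F ends; F is clear from here.
D starts before E ends → E and D overlap.
G starts after E ends; E is clear from here.
G starts after D ends; D is clear from here.
H starts before G ends → G and H overlap.

B & C, B & F, D & E, G & H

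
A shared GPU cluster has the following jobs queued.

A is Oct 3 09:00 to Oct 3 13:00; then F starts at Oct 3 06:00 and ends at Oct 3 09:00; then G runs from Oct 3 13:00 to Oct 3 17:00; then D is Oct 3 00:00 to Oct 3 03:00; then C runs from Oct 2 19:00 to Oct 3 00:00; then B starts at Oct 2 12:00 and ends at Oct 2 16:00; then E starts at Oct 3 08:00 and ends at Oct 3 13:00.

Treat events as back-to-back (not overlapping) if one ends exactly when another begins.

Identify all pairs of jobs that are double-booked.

A & E, E & F

Two intervals overlap when each starts before the other ends.
Sorted by start: B, C, D, F, E, A, G.
C starts after B ends — done with B.
D starts exactly when C ends (back-to-back, no overlap) — done with C.
F starts after D ends — done with D.
E starts before F ends → F and E overlap.
A starts exactly when F ends (back-to-back, no overlap) — done with F.
A starts before E ends → E and A overlap.
G starts exactly when E ends (back-to-back, no overlap).
G starts exactly when A ends (back-to-back, no overlap).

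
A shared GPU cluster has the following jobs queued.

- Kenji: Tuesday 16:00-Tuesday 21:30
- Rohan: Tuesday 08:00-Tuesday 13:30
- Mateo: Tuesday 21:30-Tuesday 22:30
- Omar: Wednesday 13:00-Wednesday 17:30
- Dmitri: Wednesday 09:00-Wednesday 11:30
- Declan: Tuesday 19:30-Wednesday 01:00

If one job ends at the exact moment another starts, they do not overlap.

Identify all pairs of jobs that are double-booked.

Declan & Kenji, Declan & Mateo

Sorted by start: Rohan, Kenji, Declan, Mateo, Dmitri, Omar.
Kenji starts after Rohan ends; Rohan is clear from here.
Declan starts before Kenji ends → Kenji and Declan overlap.
Mateo starts exactly when Kenji ends (back-to-back, no overlap); Kenji is clear from here.
Mateo starts before Declan ends → Declan and Mateo overlap.
Dmitri starts after Declan ends; Declan is clear from here.
Dmitri starts after Mateo ends; Mateo is clear from here.
Omar starts after Dmitri ends.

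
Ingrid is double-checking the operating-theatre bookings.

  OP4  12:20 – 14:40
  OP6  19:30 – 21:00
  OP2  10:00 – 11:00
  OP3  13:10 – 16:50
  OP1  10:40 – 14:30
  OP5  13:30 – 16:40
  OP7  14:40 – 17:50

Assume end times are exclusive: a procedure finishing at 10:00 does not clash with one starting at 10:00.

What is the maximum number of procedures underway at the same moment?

4

Walk through starts and ends in time order (an end at T is processed before a start at T):
10:00 start OP2 → 1
10:40 start OP1 → 2
11:00 end OP2 → 1
12:20 start OP4 → 2
13:10 start OP3 → 3
13:30 start OP5 → 4
14:30 end OP1 → 3
14:40 end OP4 → 2
14:40 start OP7 → 3
16:40 end OP5 → 2
16:50 end OP3 → 1
17:50 end OP7 → 0
19:30 start OP6 → 1
21:00 end OP6 → 0
Peak is 4, at 13:30 (OP1, OP3, OP4, OP5).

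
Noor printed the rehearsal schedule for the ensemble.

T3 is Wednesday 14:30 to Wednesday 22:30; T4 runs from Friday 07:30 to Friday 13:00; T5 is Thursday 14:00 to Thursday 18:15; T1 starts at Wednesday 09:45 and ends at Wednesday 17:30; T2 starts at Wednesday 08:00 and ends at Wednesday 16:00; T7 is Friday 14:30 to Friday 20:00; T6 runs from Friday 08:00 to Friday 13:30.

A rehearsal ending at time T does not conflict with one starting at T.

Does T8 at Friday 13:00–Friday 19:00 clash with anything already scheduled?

T2: ends Wednesday 16:00 at or before T8 starts Friday 13:00 → clear.
T1: ends Wednesday 17:30 at or before T8 starts Friday 13:00 → clear.
T3: ends Wednesday 22:30 at or before T8 starts Friday 13:00 → clear.
T5: ends Thursday 18:15 at or before T8 starts Friday 13:00 → clear.
T4: ends Friday 13:00 at or before T8 starts Friday 13:00 → clear.
T6: starts Friday 08:00 before T8 ends Friday 19:00, and ends Friday 13:30 after T8 starts Friday 13:00 → overlap.
T7: starts Friday 14:30 before T8 ends Friday 19:00, and ends Friday 20:00 after T8 starts Friday 13:00 → overlap.
T8 overlaps T6, T7.

Yes — it overlaps T6, T7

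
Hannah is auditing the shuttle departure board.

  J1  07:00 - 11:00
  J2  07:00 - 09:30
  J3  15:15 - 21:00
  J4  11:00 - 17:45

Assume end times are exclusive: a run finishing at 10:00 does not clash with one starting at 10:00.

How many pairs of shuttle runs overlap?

2

Two intervals overlap when each starts before the other ends.
Sorted by start: J1, J2, J4, J3.
J2 starts before J1 ends → J1 and J2 overlap.
J4 starts exactly when J1 ends (back-to-back, no overlap) — done with J1.
J4 starts after J2 ends — done with J2.
J3 starts before J4 ends → J4 and J3 overlap.
Overlapping pairs: J1 & J2, J3 & J4 — 2 in total.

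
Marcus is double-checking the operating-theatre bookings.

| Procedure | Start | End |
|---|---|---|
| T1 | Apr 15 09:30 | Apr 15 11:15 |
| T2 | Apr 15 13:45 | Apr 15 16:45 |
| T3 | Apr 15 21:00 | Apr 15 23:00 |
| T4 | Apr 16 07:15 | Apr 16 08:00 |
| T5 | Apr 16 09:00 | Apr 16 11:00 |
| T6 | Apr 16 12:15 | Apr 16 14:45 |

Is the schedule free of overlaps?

Yes

Sorted by start: T1, T2, T3, T4, T5, T6.
T2 starts after T1 ends; T1 is clear from here.
T3 starts after T2 ends; T2 is clear from here.
T4 starts after T3 ends; T3 is clear from here.
T5 starts after T4 ends; T4 is clear from here.
T6 starts after T5 ends.
Every pair is clear; the schedule has no overlaps.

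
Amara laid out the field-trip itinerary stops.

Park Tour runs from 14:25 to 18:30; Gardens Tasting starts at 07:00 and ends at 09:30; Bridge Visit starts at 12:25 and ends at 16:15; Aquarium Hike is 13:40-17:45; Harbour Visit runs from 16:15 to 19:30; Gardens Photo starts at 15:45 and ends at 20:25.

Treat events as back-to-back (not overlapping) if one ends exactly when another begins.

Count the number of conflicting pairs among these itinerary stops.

Sorted by start: Gardens Tasting, Bridge Visit, Aquarium Hike, Park Tour, Gardens Photo, Harbour Visit.
Bridge Visit starts after Gardens Tasting ends, so nothing later overlaps Gardens Tasting either.
Aquarium Hike starts before Bridge Visit ends → Bridge Visit and Aquarium Hike overlap.
Park Tour starts before Bridge Visit ends → Bridge Visit and Park Tour overlap.
Gardens Photo starts before Bridge Visit ends → Bridge Visit and Gardens Photo overlap.
Harbour Visit starts exactly when Bridge Visit ends (back-to-back, no overlap).
Park Tour starts before Aquarium Hike ends → Aquarium Hike and Park Tour overlap.
Gardens Photo starts before Aquarium Hike ends → Aquarium Hike and Gardens Photo overlap.
Harbour Visit starts before Aquarium Hike ends → Aquarium Hike and Harbour Visit overlap.
Gardens Photo starts before Park Tour ends → Park Tour and Gardens Photo overlap.
Harbour Visit starts before Park Tour ends → Park Tour and Harbour Visit overlap.
Harbour Visit starts before Gardens Photo ends → Gardens Photo and Harbour Visit overlap.
Overlapping pairs: Aquarium Hike & Bridge Visit, Aquarium Hike & Gardens Photo, Aquarium Hike & Harbour Visit, Aquarium Hike & Park Tour, Bridge Visit & Gardens Photo, Bridge Visit & Park Tour, Gardens Photo & Harbour Visit, Gardens Photo & Park Tour, Harbour Visit & Park Tour — 9 in total.

9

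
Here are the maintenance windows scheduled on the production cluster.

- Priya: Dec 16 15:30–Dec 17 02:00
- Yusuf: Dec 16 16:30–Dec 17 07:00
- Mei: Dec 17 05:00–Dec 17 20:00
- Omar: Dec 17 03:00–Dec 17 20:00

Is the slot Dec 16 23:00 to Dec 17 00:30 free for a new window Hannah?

No — it overlaps Priya, Yusuf

Priya: starts Dec 16 15:30 before Hannah ends Dec 17 00:30, and ends Dec 17 02:00 after Hannah starts Dec 16 23:00 → overlap.
Yusuf: starts Dec 16 16:30 before Hannah ends Dec 17 00:30, and ends Dec 17 07:00 after Hannah starts Dec 16 23:00 → overlap.
Omar: starts Dec 17 03:00 at or after Hannah ends Dec 17 00:30 → clear.
Mei: starts Dec 17 05:00 at or after Hannah ends Dec 17 00:30 → clear.
Hannah overlaps Priya, Yusuf.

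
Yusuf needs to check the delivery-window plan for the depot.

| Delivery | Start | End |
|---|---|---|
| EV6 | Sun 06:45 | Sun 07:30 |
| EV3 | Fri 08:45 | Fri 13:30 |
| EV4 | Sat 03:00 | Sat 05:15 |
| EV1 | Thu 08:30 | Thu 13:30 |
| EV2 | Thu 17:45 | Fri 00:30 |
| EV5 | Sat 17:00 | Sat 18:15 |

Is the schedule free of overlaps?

Sorted by start: EV1, EV2, EV3, EV4, EV5, EV6.
EV2 starts after EV1 ends — done with EV1.
EV3 starts after EV2 ends — done with EV2.
EV4 starts after EV3 ends — done with EV3.
EV5 starts after EV4 ends — done with EV4.
EV6 starts after EV5 ends.
Every pair is clear; the schedule has no overlaps.

Yes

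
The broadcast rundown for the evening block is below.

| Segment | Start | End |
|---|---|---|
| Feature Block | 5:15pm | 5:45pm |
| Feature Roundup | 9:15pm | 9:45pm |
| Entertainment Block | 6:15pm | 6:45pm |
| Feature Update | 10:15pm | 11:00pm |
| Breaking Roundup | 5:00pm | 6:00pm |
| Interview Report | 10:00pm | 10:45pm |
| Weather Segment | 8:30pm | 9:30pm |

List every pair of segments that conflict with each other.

Two intervals overlap when each starts before the other ends.
Sorted by start: Breaking Roundup, Feature Block, Entertainment Block, Weather Segment, Feature Roundup, Interview Report, Feature Update.
Feature Block starts before Breaking Roundup ends → Breaking Roundup and Feature Block overlap.
Entertainment Block starts after Breaking Roundup ends; Breaking Roundup is clear from here.
Entertainment Block starts after Feature Block ends; Feature Block is clear from here.
Weather Segment starts after Entertainment Block ends; Entertainment Block is clear from here.
Feature Roundup starts before Weather Segment ends → Weather Segment and Feature Roundup overlap.
Interview Report starts after Weather Segment ends; Weather Segment is clear from here.
Interview Report starts after Feature Roundup ends; Feature Roundup is clear from here.
Feature Update starts before Interview Report ends → Interview Report and Feature Update overlap.

Breaking Roundup & Feature Block, Feature Roundup & Weather Segment, Feature Update & Interview Report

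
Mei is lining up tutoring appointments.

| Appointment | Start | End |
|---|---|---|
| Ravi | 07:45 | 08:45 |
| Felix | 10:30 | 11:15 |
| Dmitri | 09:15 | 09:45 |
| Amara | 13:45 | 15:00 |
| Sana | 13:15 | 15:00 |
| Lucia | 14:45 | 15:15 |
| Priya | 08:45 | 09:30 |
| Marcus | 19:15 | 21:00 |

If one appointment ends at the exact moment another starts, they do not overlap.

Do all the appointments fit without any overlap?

Two intervals overlap when each starts before the other ends.
Sorted by start: Ravi, Priya, Dmitri, Felix, Sana, Amara, Lucia, Marcus.
Priya starts exactly when Ravi ends (back-to-back, no overlap), so nothing later overlaps Ravi either.
Dmitri starts before Priya ends → Priya and Dmitri overlap.
That's a conflict, so the schedule is not conflict-free.

No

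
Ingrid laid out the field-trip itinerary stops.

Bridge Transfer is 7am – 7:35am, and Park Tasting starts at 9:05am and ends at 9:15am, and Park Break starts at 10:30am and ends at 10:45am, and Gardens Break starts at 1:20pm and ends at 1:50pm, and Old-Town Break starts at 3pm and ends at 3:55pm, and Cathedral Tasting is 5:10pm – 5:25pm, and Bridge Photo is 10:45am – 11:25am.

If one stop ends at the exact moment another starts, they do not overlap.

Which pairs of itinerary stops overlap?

no conflicts

Two intervals overlap when each starts before the other ends.
Sorted by start: Bridge Transfer, Park Tasting, Park Break, Bridge Photo, Gardens Break, Old-Town Break, Cathedral Tasting.
Park Tasting starts after Bridge Transfer ends — done with Bridge Transfer.
Park Break starts after Park Tasting ends — done with Park Tasting.
Bridge Photo starts exactly when Park Break ends (back-to-back, no overlap) — done with Park Break.
Gardens Break starts after Bridge Photo ends — done with Bridge Photo.
Old-Town Break starts after Gardens Break ends — done with Gardens Break.
Cathedral Tasting starts after Old-Town Break ends.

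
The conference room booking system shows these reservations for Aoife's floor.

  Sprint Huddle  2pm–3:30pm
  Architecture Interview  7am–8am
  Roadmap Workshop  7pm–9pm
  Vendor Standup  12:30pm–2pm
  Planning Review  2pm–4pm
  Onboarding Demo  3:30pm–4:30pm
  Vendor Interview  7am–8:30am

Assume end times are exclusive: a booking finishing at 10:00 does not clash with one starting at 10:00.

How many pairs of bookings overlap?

3

Sorted by start: Vendor Interview, Architecture Interview, Vendor Standup, Sprint Huddle, Planning Review, Onboarding Demo, Roadmap Workshop.
Architecture Interview starts before Vendor Interview ends → Vendor Interview and Architecture Interview overlap.
Vendor Standup starts after Vendor Interview ends, so nothing later overlaps Vendor Interview either.
Vendor Standup starts after Architecture Interview ends, so nothing later overlaps Architecture Interview either.
Sprint Huddle starts exactly when Vendor Standup ends (back-to-back, no overlap), so nothing later overlaps Vendor Standup either.
Planning Review starts before Sprint Huddle ends → Sprint Huddle and Planning Review overlap.
Onboarding Demo starts exactly when Sprint Huddle ends (back-to-back, no overlap), so nothing later overlaps Sprint Huddle either.
Onboarding Demo starts before Planning Review ends → Planning Review and Onboarding Demo overlap.
Roadmap Workshop starts after Planning Review ends.
Roadmap Workshop starts after Onboarding Demo ends.
Overlapping pairs: Architecture Interview & Vendor Interview, Onboarding Demo & Planning Review, Planning Review & Sprint Huddle — 3 in total.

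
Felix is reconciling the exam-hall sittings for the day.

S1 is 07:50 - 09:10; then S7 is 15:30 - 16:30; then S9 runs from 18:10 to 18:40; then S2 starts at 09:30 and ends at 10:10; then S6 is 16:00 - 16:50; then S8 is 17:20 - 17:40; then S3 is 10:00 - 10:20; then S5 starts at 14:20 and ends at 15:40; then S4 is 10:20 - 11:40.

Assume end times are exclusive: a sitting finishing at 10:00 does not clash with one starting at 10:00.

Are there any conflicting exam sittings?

Yes

Sorted by start: S1, S2, S3, S4, S5, S7, S6, S8, S9.
S2 starts after S1 ends; S1 is clear from here.
S3 starts before S2 ends → S2 and S3 overlap.
That's a conflict, so the schedule is not conflict-free.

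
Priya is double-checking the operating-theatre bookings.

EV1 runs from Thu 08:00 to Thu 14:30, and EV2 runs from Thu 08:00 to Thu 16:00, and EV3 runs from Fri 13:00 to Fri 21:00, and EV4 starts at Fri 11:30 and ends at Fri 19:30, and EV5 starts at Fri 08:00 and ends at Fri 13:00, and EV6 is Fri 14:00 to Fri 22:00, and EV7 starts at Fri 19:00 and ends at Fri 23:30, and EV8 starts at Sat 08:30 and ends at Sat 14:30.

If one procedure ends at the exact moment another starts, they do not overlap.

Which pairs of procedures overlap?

EV1 & EV2, EV3 & EV4, EV3 & EV6, EV3 & EV7, EV4 & EV5, EV4 & EV6, EV4 & EV7, EV6 & EV7

Sorted by start: EV1, EV2, EV5, EV4, EV3, EV6, EV7, EV8.
EV2 starts before EV1 ends → EV1 and EV2 overlap.
EV5 starts after EV1 ends, so nothing later overlaps EV1 either.
EV5 starts after EV2 ends, so nothing later overlaps EV2 either.
EV4 starts before EV5 ends → EV5 and EV4 overlap.
EV3 starts exactly when EV5 ends (back-to-back, no overlap), so nothing later overlaps EV5 either.
EV3 starts before EV4 ends → EV4 and EV3 overlap.
EV6 starts before EV4 ends → EV4 and EV6 overlap.
EV7 starts before EV4 ends → EV4 and EV7 overlap.
EV8 starts after EV4 ends.
EV6 starts before EV3 ends → EV3 and EV6 overlap.
EV7 starts before EV3 ends → EV3 and EV7 overlap.
EV8 starts after EV3 ends.
EV7 starts before EV6 ends → EV6 and EV7 overlap.
EV8 starts after EV6 ends.
EV8 starts after EV7 ends.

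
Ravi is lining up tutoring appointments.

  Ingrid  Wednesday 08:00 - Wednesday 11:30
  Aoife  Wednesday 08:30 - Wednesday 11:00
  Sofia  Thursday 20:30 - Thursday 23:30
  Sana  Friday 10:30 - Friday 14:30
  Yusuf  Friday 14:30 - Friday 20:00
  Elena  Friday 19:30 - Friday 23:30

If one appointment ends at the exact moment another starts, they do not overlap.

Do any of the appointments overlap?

Sorted by start: Ingrid, Aoife, Sofia, Sana, Yusuf, Elena.
Aoife starts before Ingrid ends → Ingrid and Aoife overlap.
That's a conflict, so the schedule is not conflict-free.

Yes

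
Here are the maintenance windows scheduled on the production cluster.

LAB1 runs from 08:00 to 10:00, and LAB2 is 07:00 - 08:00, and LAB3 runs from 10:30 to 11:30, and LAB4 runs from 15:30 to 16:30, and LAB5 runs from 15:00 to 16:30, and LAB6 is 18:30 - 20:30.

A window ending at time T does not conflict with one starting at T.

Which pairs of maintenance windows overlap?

Sorted by start: LAB2, LAB1, LAB3, LAB5, LAB4, LAB6.
LAB1 starts exactly when LAB2 ends (back-to-back, no overlap) — done with LAB2.
LAB3 starts after LAB1 ends — done with LAB1.
LAB5 starts after LAB3 ends — done with LAB3.
LAB4 starts before LAB5 ends → LAB5 and LAB4 overlap.
LAB6 starts after LAB5 ends.
LAB6 starts after LAB4 ends.

LAB4 & LAB5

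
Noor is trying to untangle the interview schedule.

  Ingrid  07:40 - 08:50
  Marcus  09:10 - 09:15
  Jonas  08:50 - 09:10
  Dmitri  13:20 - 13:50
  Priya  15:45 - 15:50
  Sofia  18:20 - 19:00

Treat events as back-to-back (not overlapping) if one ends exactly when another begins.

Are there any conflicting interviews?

Two intervals overlap when each starts before the other ends.
Sorted by start: Ingrid, Jonas, Marcus, Dmitri, Priya, Sofia.
Jonas starts exactly when Ingrid ends (back-to-back, no overlap), so Ingrid has no further overlaps.
Marcus starts exactly when Jonas ends (back-to-back, no overlap), so Jonas has no further overlaps.
Dmitri starts after Marcus ends, so Marcus has no further overlaps.
Priya starts after Dmitri ends, so Dmitri has no further overlaps.
Sofia starts after Priya ends.
Every pair is clear; the schedule has no overlaps.

No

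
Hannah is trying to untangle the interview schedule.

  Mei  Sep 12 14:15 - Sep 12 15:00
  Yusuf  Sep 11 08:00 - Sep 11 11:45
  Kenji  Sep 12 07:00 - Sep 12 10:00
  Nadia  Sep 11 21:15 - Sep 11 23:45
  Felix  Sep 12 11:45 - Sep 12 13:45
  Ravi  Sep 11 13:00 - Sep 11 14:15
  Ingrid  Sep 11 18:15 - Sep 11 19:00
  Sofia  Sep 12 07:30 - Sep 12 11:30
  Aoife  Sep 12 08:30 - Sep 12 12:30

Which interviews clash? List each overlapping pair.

Aoife & Felix, Aoife & Kenji, Aoife & Sofia, Kenji & Sofia

Check each pair: they overlap iff neither finishes before the other starts.
Sorted by start: Yusuf, Ravi, Ingrid, Nadia, Kenji, Sofia, Aoife, Felix, Mei.
Ravi starts after Yusuf ends, so nothing later overlaps Yusuf either.
Ingrid starts after Ravi ends, so nothing later overlaps Ravi either.
Nadia starts after Ingrid ends, so nothing later overlaps Ingrid either.
Kenji starts after Nadia ends, so nothing later overlaps Nadia either.
Sofia starts before Kenji ends → Kenji and Sofia overlap.
Aoife starts before Kenji ends → Kenji and Aoife overlap.
Felix starts after Kenji ends, so nothing later overlaps Kenji either.
Aoife starts before Sofia ends → Sofia and Aoife overlap.
Felix starts after Sofia ends, so nothing later overlaps Sofia either.
Felix starts before Aoife ends → Aoife and Felix overlap.
Mei starts after Aoife ends.
Mei starts after Felix ends.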